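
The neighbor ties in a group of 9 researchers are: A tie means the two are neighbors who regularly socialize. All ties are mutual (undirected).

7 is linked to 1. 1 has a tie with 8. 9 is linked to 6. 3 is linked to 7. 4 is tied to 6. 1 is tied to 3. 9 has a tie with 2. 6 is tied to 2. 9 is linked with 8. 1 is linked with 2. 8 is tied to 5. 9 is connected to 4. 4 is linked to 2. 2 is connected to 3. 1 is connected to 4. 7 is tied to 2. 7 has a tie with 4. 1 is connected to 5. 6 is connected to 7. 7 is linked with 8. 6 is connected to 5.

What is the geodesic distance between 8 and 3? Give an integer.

One shortest route is 8 – 1 – 3, which uses 2 edges, and 8 and 3 are not directly tied, so nothing shorter exists. So d(8,3) = 2.

2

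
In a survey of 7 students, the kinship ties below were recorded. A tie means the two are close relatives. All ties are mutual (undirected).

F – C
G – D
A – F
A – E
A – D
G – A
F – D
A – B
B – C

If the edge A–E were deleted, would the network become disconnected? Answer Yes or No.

Without the A–E edge there is no alternate route between A and E, so the network disconnects. It is a bridge.

Yes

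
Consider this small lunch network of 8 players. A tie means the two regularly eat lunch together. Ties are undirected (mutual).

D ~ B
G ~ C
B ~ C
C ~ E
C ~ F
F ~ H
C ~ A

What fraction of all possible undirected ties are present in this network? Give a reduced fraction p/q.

1/4

There are 7 edges and 8 nodes, so the maximum possible is C(8,2) = 28.
Density = 7/28 = 1/4.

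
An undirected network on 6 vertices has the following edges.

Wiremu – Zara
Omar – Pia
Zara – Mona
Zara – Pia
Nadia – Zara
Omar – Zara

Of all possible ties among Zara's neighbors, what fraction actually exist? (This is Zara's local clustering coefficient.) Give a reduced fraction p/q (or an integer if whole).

Zara's neighbors: Mona, Nadia, Omar, Pia, and Wiremu (k = 5).
Possible neighbor pairs: C(5,2) = 10. Edges among them: Omar–Pia → e = 1.
Clustering(Zara) = 1/10.

1/10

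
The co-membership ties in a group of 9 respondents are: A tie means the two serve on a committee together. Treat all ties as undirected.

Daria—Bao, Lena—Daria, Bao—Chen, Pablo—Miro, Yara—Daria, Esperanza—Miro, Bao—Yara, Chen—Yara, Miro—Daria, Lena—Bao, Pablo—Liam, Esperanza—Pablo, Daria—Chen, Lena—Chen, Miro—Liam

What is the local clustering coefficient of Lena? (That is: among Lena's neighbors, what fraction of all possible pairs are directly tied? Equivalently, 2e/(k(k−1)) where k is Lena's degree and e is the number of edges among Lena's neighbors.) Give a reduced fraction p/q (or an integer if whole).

Lena's neighbors: Bao, Chen, and Daria (k = 3).
Possible neighbor pairs: C(3,2) = 3. Edges among them: Bao–Chen, Bao–Daria, Chen–Daria → e = 3.
Clustering(Lena) = 3/3 = 1.

1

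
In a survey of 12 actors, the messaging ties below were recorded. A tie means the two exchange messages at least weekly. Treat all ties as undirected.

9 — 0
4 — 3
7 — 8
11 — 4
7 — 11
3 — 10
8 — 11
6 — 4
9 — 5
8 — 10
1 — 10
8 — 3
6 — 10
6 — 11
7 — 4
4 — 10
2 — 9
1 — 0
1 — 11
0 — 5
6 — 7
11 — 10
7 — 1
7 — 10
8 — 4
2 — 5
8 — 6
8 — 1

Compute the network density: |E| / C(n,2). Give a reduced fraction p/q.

14/33

There are 28 edges and 12 nodes, so the maximum possible is C(12,2) = 66.
Density = 28/66 = 14/33.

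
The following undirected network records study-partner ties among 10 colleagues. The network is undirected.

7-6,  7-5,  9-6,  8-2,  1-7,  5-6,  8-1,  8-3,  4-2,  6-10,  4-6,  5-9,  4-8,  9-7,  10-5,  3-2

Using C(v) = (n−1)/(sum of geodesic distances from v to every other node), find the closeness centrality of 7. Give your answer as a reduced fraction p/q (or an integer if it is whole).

9/16

Distances from 7: 1:1, 2:3, 3:3, 4:2, 5:1, 6:1, 8:2, 9:1, 10:2. Sum = 16.
n = 10, so closeness = 9/16.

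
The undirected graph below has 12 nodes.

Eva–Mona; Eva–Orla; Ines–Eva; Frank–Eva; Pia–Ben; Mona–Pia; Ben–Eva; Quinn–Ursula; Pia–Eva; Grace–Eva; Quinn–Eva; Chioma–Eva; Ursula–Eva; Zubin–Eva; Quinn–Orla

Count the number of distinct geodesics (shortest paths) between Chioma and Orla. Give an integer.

The shortest distance is 2, and the only length-2 path is Chioma–Eva–Orla. So there is exactly 1 shortest path.

1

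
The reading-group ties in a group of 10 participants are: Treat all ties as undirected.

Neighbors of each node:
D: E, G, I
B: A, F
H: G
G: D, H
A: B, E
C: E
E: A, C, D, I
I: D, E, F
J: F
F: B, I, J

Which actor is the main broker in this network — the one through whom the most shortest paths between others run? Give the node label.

D

Unnormalized betweenness of each node: A:7/2, B:2, C:0, D:14, E:27/2, F:21/2, G:8, H:0, I:23/2, J:0.
D has the largest value, 14, making it the main broker — the node through which the most shortest paths run.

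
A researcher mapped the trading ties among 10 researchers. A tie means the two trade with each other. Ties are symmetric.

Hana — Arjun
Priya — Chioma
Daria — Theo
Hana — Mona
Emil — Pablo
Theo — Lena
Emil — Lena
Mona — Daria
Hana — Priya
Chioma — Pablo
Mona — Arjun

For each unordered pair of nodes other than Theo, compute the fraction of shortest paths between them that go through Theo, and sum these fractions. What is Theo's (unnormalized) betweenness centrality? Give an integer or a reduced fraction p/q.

15/2

Pairs whose geodesics pass through Theo — Hana–Lena: 1; Arjun–Lena: 1; Arjun–Emil: 1/2; Mona–Lena: 1; Mona–Emil: 1; Daria–Lena: 1; Daria–Emil: 1; Daria–Pablo: 1.
All other pairs contribute 0.
Summing the contributions gives betweenness(Theo) = 15/2.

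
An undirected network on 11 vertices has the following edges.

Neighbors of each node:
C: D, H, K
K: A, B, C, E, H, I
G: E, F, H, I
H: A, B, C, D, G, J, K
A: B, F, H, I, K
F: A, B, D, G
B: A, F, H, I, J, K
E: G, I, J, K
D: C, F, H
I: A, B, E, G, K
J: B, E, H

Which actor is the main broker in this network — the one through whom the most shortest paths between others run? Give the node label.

Unnormalized betweenness of each node: A:19/12, B:47/12, C:33/40, D:5/4, E:5/3, F:329/120, G:169/60, H:283/30, I:11/6, J:13/15, K:76/15.
H has the largest value, 283/30, making it the main broker — the node through which the most shortest paths run.

H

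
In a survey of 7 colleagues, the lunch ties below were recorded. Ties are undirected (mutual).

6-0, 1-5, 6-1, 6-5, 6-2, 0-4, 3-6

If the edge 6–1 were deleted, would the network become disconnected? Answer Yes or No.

Even without that edge, 6 still reaches 1 via 6 – 5 – 1, so the network stays connected. Not a bridge.

No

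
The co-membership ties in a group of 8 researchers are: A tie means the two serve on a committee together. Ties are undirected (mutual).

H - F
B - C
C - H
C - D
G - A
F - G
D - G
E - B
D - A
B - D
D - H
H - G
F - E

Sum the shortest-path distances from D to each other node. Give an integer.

Distances from D: A:1, B:1, C:1, E:2, F:2, G:1, H:1.
Sum = 1 + 1 + 1 + 2 + 2 + 1 + 1 = 9.

9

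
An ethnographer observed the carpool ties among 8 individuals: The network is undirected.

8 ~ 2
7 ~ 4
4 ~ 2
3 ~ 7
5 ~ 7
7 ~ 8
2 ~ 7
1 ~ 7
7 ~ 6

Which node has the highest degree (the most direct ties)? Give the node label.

7

Degrees — 1:1, 2:3, 3:1, 4:2, 5:1, 6:1, 7:7, 8:2.
The maximum is 7, attained only by 7.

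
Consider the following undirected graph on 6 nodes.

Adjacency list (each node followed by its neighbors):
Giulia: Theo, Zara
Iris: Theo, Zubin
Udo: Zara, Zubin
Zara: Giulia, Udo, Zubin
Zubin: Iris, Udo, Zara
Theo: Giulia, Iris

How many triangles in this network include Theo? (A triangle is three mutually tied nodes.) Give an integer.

Theo's neighbors are Giulia and Iris, but none of them are tied to each other, so no triangle contains Theo.

0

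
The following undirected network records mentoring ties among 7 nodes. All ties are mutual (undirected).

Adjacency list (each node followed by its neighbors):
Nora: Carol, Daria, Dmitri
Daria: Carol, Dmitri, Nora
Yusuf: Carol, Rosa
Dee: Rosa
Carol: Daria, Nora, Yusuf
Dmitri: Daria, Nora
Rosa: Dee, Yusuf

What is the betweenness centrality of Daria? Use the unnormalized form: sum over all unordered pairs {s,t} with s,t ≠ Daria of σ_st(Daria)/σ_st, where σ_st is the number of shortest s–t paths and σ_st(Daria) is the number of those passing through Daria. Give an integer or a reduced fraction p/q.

Pairs whose geodesics pass through Daria — Dee–Dmitri: 1/2; Rosa–Dmitri: 1/2; Yusuf–Dmitri: 1/2; Dmitri–Carol: 1/2.
All other pairs contribute 0.
Summing the contributions gives betweenness(Daria) = 2.

2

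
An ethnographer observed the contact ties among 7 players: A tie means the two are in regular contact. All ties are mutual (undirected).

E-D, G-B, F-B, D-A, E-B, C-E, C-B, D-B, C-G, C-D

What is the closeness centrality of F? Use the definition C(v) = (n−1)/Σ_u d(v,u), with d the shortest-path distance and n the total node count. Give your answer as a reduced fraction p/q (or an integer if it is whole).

1/2

Distances from F: A:3, B:1, C:2, D:2, E:2, G:2. Sum = 12.
n = 7, so closeness = 6/12 = 1/2.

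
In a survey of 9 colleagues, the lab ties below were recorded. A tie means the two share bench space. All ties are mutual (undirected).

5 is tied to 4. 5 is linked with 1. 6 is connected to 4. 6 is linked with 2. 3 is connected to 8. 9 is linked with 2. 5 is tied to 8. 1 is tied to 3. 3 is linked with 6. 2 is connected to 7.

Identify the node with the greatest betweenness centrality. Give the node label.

6

Unnormalized betweenness of each node: 1:1/2, 2:13, 3:17/2, 4:4, 5:5/2, 6:16, 7:0, 8:1/2, 9:0.
6 has the largest value, 16, making it the main broker — the node through which the most shortest paths run.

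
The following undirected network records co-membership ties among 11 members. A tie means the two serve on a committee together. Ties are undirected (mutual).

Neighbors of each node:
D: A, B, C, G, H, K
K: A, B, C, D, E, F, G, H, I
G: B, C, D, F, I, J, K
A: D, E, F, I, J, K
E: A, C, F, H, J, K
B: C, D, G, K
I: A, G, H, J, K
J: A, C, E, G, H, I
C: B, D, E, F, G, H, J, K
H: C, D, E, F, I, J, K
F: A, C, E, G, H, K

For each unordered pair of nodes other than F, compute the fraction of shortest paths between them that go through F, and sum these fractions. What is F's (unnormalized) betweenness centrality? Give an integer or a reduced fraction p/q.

Pairs whose geodesics pass through F — G–A: 1/5; G–H: 1/6; G–E: 1/4; A–H: 1/6; A–C: 1/5.
All other pairs contribute 0.
Summing the contributions gives betweenness(F) = 59/60.

59/60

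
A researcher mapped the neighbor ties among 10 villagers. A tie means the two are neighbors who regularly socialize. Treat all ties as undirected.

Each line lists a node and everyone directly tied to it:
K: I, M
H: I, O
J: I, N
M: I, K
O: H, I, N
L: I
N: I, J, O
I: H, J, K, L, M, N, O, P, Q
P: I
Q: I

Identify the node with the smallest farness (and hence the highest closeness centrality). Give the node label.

I

Farness (sum of distances to all others) for each node — H:16, I:9, J:16, K:16, L:17, M:16, N:15, O:15, P:17, Q:17.
The smallest farness is 9, for I, so I has the highest closeness.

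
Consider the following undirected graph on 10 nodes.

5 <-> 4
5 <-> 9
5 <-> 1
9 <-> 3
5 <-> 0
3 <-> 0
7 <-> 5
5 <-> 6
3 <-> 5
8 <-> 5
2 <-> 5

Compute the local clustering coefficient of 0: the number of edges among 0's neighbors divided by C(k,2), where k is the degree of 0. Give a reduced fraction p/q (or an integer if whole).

0's neighbors: 3 and 5 (k = 2).
Possible neighbor pairs: C(2,2) = 1. Edges among them: 3–5 → e = 1.
Clustering(0) = 1/1.

1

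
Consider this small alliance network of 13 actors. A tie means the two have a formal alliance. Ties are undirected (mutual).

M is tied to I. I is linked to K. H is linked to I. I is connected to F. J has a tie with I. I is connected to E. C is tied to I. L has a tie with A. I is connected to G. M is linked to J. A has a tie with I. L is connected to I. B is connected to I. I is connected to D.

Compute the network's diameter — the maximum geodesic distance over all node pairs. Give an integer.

Eccentricity of each node (its greatest distance to any other): A:2, B:2, C:2, D:2, E:2, F:2, G:2, H:2, I:1, J:2, K:2, L:2, M:2.
The maximum eccentricity is 2, realized for instance by the pair L–G via L – I – G. So the diameter is 2.

2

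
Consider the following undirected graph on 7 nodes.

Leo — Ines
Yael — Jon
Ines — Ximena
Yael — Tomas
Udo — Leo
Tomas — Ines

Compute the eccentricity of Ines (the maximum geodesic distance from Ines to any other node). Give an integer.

Distances from Ines: Jon:3, Leo:1, Tomas:1, Udo:2, Ximena:1, Yael:2.
The largest is 3 (to Jon), so the eccentricity of Ines is 3.

3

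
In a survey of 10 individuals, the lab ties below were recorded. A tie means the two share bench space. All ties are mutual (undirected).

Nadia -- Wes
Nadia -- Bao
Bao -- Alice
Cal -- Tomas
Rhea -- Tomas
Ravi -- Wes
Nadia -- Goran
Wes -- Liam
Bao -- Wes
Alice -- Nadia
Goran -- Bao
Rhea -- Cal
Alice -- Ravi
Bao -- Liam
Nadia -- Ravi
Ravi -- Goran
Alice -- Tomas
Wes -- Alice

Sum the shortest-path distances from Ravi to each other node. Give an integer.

16

Distances from Ravi: Alice:1, Bao:2, Cal:3, Goran:1, Liam:2, Nadia:1, Rhea:3, Tomas:2, Wes:1.
Sum = 1 + 2 + 3 + 1 + 2 + 1 + 3 + 2 + 1 = 16.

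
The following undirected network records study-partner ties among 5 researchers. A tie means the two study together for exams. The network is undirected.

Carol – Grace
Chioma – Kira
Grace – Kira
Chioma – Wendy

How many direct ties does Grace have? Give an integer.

2

Grace is directly tied to Carol and Kira. That is 2 neighbors, so the degree of Grace is 2.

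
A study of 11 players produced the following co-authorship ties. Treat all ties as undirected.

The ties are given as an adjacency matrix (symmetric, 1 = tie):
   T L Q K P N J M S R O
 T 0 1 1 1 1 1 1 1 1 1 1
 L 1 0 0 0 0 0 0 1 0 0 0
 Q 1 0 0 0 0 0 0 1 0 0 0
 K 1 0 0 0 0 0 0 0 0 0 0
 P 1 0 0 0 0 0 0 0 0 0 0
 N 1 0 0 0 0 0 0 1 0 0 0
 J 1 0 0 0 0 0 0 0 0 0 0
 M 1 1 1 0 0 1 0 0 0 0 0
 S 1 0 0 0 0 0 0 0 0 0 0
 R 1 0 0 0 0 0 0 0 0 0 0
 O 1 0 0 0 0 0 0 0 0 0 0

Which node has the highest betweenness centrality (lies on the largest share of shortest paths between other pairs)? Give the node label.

Unnormalized betweenness of each node: J:0, K:0, L:0, M:3/2, N:0, O:0, P:0, Q:0, R:0, S:0, T:81/2.
T has the largest value, 81/2, making it the main broker — the node through which the most shortest paths run.

T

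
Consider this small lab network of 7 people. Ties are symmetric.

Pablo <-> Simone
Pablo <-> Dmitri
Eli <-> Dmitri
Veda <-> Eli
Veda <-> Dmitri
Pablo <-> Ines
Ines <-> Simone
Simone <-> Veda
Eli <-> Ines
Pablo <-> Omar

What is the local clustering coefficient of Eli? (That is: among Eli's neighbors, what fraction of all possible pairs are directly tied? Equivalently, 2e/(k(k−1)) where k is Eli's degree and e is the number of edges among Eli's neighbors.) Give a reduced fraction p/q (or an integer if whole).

1/3

Eli's neighbors: Dmitri, Ines, and Veda (k = 3).
Possible neighbor pairs: C(3,2) = 3. Edges among them: Dmitri–Veda → e = 1.
Clustering(Eli) = 1/3.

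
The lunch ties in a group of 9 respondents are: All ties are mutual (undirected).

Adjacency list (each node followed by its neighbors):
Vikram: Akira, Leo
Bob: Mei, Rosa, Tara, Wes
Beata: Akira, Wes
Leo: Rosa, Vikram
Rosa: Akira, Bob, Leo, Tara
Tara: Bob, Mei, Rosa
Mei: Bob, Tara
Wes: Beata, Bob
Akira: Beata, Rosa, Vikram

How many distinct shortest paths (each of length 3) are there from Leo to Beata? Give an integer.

2

The shortest distance is 3. The length-3 paths are: Leo–Vikram–Akira–Beata; Leo–Rosa–Akira–Beata.
That gives 2 distinct shortest paths.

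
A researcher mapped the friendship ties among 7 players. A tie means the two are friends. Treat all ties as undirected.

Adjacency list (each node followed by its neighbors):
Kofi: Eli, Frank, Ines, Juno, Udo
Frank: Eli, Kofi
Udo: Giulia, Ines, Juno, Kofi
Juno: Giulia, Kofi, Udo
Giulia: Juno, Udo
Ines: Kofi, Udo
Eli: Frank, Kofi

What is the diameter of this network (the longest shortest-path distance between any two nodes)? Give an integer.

Eccentricity of each node (its greatest distance to any other): Eli:3, Frank:3, Giulia:3, Ines:2, Juno:2, Kofi:2, Udo:2.
The maximum eccentricity is 3, realized for instance by the pair Giulia–Eli via Giulia – Juno – Kofi – Eli. So the diameter is 3.

3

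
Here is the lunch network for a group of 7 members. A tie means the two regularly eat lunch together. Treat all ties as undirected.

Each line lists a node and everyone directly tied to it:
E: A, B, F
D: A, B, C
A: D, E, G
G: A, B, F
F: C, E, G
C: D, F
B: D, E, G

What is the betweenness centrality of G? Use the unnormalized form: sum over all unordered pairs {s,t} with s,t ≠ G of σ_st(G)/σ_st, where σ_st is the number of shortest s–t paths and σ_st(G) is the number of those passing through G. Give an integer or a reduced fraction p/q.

4/3

Pairs whose geodesics pass through G — B–F: 1/2; B–A: 1/3; F–A: 1/2.
All other pairs contribute 0.
Summing the contributions gives betweenness(G) = 4/3.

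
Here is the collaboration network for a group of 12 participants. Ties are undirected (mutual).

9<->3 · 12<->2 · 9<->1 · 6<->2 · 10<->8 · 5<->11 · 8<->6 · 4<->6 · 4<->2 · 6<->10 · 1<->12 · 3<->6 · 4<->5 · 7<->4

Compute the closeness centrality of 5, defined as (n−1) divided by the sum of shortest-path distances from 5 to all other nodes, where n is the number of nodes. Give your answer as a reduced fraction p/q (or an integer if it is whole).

Distances from 5: 1:4, 2:2, 3:3, 4:1, 6:2, 7:2, 8:3, 9:4, 10:3, 11:1, 12:3. Sum = 28.
n = 12, so closeness = 11/28.

11/28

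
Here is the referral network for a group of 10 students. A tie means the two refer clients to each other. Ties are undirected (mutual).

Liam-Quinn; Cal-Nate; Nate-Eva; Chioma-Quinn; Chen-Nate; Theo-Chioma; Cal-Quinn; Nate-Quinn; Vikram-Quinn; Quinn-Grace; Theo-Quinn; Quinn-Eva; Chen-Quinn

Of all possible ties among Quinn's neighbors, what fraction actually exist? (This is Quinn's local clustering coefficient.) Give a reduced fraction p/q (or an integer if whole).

1/9

Quinn's neighbors: Cal, Chen, Chioma, Eva, Grace, Liam, Nate, Theo, and Vikram (k = 9).
Possible neighbor pairs: C(9,2) = 36. Edges among them: Cal–Nate, Chen–Nate, Chioma–Theo, Eva–Nate → e = 4.
Clustering(Quinn) = 4/36 = 1/9.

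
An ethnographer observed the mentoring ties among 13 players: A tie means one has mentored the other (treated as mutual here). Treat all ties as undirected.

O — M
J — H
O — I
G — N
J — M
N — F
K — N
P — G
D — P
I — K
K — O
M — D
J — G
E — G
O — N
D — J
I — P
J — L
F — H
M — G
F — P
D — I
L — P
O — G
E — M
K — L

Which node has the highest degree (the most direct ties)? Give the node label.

G

Degrees — D:4, E:2, F:3, G:6, H:2, I:4, J:5, K:4, L:3, M:5, N:4, O:5, P:5.
The maximum is 6, attained only by G.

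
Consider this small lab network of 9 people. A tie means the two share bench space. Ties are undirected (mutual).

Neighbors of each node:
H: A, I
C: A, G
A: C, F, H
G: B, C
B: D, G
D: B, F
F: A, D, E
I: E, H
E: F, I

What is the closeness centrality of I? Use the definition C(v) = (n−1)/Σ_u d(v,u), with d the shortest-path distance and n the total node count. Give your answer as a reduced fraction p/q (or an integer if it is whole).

Distances from I: A:2, B:4, C:3, D:3, E:1, F:2, G:4, H:1. Sum = 20.
n = 9, so closeness = 8/20 = 2/5.

2/5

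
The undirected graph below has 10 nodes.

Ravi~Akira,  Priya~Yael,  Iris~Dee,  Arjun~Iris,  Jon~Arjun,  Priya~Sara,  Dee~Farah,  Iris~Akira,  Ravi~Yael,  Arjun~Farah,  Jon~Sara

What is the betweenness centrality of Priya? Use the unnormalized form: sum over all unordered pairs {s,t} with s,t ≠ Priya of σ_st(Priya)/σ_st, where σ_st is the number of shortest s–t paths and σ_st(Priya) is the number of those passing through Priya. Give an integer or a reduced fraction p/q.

29/6

Pairs whose geodesics pass through Priya — Yael–Farah: 1/3; Yael–Arjun: 1/2; Yael–Jon: 1; Yael–Sara: 1; Ravi–Jon: 1/2; Ravi–Sara: 1; Akira–Sara: 1/2.
All other pairs contribute 0.
Summing the contributions gives betweenness(Priya) = 29/6.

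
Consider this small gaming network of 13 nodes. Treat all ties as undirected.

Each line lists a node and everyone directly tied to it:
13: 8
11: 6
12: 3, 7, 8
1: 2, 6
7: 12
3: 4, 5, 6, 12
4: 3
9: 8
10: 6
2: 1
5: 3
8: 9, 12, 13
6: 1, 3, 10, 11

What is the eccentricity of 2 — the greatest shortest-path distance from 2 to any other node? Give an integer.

Distances from 2: 1:1, 3:3, 4:4, 5:4, 6:2, 7:5, 8:5, 9:6, 10:3, 11:3, 12:4, 13:6.
The largest is 6 (to 13 and 9), so the eccentricity of 2 is 6.

6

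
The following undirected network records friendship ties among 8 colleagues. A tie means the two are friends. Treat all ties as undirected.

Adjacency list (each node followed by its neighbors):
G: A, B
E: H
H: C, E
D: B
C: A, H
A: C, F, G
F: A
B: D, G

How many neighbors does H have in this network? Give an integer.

2

H is directly tied to C and E. That is 2 neighbors, so the degree of H is 2.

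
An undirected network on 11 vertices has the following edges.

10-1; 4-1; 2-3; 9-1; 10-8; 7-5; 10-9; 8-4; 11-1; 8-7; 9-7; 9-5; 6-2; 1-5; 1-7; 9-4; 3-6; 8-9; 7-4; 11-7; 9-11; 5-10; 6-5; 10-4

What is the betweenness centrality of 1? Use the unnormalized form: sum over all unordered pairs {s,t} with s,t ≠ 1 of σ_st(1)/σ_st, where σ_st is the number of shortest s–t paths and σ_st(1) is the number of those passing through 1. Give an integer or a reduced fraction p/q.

Pairs whose geodesics pass through 1 — 2–4: 1/4; 2–11: 1/3; 6–4: 1/4; 6–11: 1/3; 3–4: 1/4; 3–11: 1/3; 4–11: 1/3; 4–5: 1/4; 10–11: 1/2; 10–7: 1/5; 11–5: 1/3.
All other pairs contribute 0.
Summing the contributions gives betweenness(1) = 101/30.

101/30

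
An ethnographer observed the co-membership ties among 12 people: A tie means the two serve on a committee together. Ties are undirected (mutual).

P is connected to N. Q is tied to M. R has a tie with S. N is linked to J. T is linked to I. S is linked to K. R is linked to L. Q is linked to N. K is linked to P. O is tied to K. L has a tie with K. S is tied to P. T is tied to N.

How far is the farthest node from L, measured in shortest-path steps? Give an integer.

Distances from L: I:5, J:4, K:1, M:5, N:3, O:2, P:2, Q:4, R:1, S:2, T:4.
The largest is 5 (to M and I), so the eccentricity of L is 5.

5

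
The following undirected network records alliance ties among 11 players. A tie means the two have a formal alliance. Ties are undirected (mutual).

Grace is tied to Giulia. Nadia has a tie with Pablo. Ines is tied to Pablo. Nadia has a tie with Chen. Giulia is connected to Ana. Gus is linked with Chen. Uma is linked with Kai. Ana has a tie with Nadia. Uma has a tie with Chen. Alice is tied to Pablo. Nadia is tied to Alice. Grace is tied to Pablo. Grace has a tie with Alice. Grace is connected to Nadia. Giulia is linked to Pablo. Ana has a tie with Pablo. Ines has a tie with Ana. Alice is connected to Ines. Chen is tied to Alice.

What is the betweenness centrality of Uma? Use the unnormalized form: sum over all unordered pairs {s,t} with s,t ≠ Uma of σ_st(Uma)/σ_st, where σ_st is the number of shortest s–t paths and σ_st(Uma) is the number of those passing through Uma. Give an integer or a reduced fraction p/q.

Pairs whose geodesics pass through Uma — Alice–Kai: 1; Grace–Kai: 2/2; Ana–Kai: 1; Ines–Kai: 1; Nadia–Kai: 1; Pablo–Kai: 2/2; Giulia–Kai: 5/5; Chen–Kai: 1; Kai–Gus: 1.
All other pairs contribute 0.
Summing the contributions gives betweenness(Uma) = 9.

9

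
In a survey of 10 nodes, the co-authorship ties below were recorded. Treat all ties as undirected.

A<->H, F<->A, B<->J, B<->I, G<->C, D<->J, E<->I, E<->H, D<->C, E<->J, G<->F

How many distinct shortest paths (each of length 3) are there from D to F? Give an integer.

1

The shortest distance is 3, and the only length-3 path is D–C–G–F. So there is exactly 1 shortest path.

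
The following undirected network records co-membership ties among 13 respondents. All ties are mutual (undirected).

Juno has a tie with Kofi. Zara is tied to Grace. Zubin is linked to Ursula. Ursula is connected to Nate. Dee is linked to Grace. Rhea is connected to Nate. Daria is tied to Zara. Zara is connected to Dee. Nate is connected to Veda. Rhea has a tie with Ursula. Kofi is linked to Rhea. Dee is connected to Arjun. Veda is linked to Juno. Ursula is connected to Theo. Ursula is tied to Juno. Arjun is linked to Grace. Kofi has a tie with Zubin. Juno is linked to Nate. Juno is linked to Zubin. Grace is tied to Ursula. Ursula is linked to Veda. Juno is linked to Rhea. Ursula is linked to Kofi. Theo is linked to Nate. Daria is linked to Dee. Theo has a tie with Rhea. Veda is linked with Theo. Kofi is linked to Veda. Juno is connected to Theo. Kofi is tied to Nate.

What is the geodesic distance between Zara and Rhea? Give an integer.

3

One shortest route is Zara – Grace – Ursula – Rhea, which uses 3 edges, and at distance 2 from Zara we only reach {Arjun, Ursula}, which does not include Rhea. So d(Zara,Rhea) = 3.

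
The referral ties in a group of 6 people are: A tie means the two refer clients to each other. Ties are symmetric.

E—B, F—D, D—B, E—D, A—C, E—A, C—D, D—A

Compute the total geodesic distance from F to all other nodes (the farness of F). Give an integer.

Distances from F: A:2, B:2, C:2, D:1, E:2.
Sum = 2 + 2 + 2 + 1 + 2 = 9.

9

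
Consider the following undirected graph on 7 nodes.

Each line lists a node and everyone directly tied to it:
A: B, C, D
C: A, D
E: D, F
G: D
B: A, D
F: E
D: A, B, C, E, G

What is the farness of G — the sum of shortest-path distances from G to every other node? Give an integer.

12

Distances from G: A:2, B:2, C:2, D:1, E:2, F:3.
Sum = 2 + 2 + 2 + 1 + 2 + 3 = 12.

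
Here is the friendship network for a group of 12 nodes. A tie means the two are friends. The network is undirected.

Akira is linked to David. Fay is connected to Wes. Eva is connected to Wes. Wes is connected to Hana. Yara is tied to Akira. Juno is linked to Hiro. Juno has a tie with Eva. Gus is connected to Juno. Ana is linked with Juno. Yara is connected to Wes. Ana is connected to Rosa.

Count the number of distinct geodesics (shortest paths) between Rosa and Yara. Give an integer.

1

The shortest distance is 5, and the only length-5 path is Rosa–Ana–Juno–Eva–Wes–Yara. So there is exactly 1 shortest path.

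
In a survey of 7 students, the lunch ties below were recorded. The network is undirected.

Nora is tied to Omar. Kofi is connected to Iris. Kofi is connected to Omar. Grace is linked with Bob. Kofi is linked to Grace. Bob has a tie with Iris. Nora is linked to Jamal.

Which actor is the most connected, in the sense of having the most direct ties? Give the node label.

Kofi

Degrees — Bob:2, Grace:2, Iris:2, Jamal:1, Kofi:3, Nora:2, Omar:2.
The maximum is 3, attained only by Kofi.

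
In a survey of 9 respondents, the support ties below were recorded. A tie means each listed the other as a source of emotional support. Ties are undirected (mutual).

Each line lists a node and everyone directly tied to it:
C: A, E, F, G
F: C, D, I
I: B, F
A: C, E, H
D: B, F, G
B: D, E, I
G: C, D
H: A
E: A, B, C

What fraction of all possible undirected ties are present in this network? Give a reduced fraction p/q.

There are 12 edges and 9 nodes, so the maximum possible is C(9,2) = 36.
Density = 12/36 = 1/3.

1/3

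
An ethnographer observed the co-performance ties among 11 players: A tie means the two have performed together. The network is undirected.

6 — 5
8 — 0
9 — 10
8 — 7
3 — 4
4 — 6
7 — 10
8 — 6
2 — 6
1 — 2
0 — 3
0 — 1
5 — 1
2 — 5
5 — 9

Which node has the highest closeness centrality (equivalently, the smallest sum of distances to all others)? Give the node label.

6

Farness (sum of distances to all others) for each node — 0:19, 1:20, 2:20, 3:25, 4:23, 5:18, 6:17, 7:23, 8:18, 9:23, 10:26.
The smallest farness is 17, for 6, so 6 has the highest closeness.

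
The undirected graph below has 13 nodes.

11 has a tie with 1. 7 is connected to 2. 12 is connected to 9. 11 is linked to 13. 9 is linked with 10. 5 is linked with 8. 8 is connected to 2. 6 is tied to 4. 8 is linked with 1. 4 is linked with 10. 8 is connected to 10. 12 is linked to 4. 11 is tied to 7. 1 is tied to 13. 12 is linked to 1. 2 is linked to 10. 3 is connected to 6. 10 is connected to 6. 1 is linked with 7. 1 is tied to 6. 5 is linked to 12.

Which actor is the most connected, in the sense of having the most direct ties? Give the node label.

Degrees — 1:6, 2:3, 3:1, 4:3, 5:2, 6:4, 7:3, 8:4, 9:2, 10:5, 11:3, 12:4, 13:2.
The maximum is 6, attained only by 1.

1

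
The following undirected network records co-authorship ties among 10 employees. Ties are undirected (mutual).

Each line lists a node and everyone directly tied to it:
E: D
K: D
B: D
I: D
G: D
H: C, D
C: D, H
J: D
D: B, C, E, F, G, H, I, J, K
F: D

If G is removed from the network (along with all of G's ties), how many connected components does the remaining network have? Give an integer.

1

G's neighbors (D) remain reachable from one another through other ties, so the rest of the network stays in one piece.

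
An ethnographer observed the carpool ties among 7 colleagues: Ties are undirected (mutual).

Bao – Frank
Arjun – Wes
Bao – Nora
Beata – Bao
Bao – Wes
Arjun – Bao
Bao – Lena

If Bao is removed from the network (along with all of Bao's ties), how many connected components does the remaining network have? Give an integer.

5

Without Bao, the remaining ties split the others into: {Beata}; {Arjun, Wes}; {Nora}; {Lena}; {Frank}.
That's 5 separate components.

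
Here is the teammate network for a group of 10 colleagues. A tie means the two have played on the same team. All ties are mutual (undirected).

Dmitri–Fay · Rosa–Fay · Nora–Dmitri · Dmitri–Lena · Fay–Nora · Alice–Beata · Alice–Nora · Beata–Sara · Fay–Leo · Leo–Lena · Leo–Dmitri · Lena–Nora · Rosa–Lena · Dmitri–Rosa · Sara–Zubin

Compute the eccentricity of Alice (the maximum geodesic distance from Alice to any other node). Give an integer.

3

Distances from Alice: Beata:1, Dmitri:2, Fay:2, Lena:2, Leo:3, Nora:1, Rosa:3, Sara:2, Zubin:3.
The largest is 3 (to Zubin, Leo, and Rosa), so the eccentricity of Alice is 3.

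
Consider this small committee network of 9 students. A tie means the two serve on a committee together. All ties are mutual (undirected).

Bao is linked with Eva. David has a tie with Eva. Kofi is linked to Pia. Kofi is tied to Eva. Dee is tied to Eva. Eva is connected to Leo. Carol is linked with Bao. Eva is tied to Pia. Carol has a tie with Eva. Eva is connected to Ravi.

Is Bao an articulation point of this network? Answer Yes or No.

Even without Bao, every remaining node can still reach every other (the residual graph is connected), so Bao is not a cut vertex.

No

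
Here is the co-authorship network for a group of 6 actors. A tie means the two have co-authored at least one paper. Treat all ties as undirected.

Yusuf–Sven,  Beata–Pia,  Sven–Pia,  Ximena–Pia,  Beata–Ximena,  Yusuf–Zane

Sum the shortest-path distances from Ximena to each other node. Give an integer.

11

Distances from Ximena: Beata:1, Pia:1, Sven:2, Yusuf:3, Zane:4.
Sum = 1 + 1 + 2 + 3 + 4 = 11.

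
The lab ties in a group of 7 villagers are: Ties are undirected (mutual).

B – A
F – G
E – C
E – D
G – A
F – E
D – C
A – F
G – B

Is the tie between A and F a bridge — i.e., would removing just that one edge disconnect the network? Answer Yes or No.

Even without that edge, A still reaches F via A – G – F, so the network stays connected. Not a bridge.

No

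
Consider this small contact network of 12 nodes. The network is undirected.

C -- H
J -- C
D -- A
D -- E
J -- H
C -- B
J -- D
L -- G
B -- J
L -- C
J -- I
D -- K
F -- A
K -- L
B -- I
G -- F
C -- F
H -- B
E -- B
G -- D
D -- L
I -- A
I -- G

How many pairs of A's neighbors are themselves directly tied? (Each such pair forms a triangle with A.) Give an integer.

A's neighbors are D, F, and I, but none of them are tied to each other, so no triangle contains A.

0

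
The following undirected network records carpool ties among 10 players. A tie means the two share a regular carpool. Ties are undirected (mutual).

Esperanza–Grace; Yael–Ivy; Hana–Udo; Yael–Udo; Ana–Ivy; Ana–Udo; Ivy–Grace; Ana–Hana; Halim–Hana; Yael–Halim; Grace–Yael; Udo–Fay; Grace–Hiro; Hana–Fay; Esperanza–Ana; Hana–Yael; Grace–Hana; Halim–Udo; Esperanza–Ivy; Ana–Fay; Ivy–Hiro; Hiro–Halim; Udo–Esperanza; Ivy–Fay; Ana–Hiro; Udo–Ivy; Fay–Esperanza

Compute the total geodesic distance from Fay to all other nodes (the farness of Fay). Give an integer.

Distances from Fay: Ana:1, Esperanza:1, Grace:2, Halim:2, Hana:1, Hiro:2, Ivy:1, Udo:1, Yael:2.
Sum = 1 + 1 + 2 + 2 + 1 + 2 + 1 + 1 + 2 = 13.

13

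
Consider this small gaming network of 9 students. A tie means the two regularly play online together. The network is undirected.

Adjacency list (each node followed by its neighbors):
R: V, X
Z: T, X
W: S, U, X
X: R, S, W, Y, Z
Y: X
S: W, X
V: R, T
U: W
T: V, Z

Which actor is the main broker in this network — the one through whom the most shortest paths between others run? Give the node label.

Unnormalized betweenness of each node: R:5, S:0, T:1, U:0, V:1, W:7, X:20, Y:0, Z:5.
X has the largest value, 20, making it the main broker — the node through which the most shortest paths run.

X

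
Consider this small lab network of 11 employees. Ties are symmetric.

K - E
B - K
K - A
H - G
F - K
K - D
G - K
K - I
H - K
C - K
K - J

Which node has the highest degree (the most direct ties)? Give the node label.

K

Degrees — A:1, B:1, C:1, D:1, E:1, F:1, G:2, H:2, I:1, J:1, K:10.
The maximum is 10, attained only by K.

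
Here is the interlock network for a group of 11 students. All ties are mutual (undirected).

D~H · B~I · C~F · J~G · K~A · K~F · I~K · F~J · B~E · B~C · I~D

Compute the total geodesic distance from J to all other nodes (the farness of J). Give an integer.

Distances from J: A:3, B:3, C:2, D:4, E:4, F:1, G:1, H:5, I:3, K:2.
Sum = 3 + 3 + 2 + 4 + 4 + 1 + 1 + 5 + 3 + 2 = 28.

28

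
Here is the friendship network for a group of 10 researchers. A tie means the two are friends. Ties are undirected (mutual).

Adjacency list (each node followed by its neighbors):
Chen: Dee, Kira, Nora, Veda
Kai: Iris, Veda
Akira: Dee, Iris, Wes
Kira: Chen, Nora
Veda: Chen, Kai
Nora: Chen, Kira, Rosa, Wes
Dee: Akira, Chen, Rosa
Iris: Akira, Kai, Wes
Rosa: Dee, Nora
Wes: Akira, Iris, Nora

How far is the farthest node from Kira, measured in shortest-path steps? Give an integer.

3

Distances from Kira: Akira:3, Chen:1, Dee:2, Iris:3, Kai:3, Nora:1, Rosa:2, Veda:2, Wes:2.
The largest is 3 (to Kai, Akira, and Iris), so the eccentricity of Kira is 3.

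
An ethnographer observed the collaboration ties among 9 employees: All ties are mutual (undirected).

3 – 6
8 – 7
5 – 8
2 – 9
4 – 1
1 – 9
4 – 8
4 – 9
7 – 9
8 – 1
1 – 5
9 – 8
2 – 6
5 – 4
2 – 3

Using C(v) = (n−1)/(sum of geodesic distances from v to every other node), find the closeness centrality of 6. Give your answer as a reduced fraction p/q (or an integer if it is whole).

Distances from 6: 1:3, 2:1, 3:1, 4:3, 5:4, 7:3, 8:3, 9:2. Sum = 20.
n = 9, so closeness = 8/20 = 2/5.

2/5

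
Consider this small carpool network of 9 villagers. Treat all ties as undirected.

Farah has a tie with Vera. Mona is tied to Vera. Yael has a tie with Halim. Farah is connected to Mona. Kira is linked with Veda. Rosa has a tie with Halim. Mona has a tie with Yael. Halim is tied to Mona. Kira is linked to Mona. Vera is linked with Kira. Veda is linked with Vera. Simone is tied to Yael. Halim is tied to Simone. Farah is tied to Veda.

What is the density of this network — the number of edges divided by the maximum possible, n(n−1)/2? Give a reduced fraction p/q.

There are 14 edges and 9 nodes, so the maximum possible is C(9,2) = 36.
Density = 14/36 = 7/18.

7/18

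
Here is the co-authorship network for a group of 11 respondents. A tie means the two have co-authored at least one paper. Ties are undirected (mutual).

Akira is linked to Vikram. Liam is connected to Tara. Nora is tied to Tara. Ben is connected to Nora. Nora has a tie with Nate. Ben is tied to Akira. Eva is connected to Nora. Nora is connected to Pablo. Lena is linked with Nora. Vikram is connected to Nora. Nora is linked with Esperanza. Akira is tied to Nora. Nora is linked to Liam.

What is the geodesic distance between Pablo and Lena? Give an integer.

2

One shortest route is Pablo – Nora – Lena, which uses 2 edges, and Pablo and Lena are not directly tied, so nothing shorter exists. So d(Pablo,Lena) = 2.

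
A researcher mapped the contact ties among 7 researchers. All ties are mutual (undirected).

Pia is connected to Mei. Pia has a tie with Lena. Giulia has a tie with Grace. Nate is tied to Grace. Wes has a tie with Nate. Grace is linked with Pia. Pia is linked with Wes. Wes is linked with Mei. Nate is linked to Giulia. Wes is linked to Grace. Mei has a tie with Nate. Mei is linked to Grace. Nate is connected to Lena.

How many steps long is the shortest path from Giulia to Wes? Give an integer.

2

One shortest route is Giulia – Grace – Wes, which uses 2 edges, and Giulia and Wes are not directly tied, so nothing shorter exists. So d(Giulia,Wes) = 2.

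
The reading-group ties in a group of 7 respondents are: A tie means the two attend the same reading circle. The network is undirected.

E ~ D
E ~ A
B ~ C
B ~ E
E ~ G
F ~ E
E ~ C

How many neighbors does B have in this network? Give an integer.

B is directly tied to C and E. That is 2 neighbors, so the degree of B is 2.

2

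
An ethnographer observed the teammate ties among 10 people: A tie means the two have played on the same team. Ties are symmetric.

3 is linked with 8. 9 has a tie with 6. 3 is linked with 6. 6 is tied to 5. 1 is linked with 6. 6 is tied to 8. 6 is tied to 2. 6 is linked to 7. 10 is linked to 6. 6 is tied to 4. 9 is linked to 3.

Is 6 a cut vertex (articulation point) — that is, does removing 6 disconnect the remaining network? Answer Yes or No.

Yes

Removing 6 leaves {3, 8, and 9} with no path to {10}, so the network splits into 7 components. 6 is a cut vertex.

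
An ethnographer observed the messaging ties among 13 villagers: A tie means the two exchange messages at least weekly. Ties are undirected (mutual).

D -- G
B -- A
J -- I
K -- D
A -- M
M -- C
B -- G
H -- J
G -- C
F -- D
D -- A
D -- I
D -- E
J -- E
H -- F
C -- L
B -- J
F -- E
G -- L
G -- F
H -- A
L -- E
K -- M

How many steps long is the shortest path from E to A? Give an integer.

One shortest route is E – D – A, which uses 2 edges, and E and A are not directly tied, so nothing shorter exists. So d(E,A) = 2.

2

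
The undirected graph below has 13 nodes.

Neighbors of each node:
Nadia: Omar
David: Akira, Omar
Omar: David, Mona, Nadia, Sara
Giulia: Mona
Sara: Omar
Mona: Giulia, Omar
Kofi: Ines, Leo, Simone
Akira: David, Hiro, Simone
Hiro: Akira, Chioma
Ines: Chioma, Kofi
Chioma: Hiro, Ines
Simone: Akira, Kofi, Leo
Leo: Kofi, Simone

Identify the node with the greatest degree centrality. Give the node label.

Degrees — Akira:3, Chioma:2, David:2, Giulia:1, Hiro:2, Ines:2, Kofi:3, Leo:2, Mona:2, Nadia:1, Omar:4, Sara:1, Simone:3.
The maximum is 4, attained only by Omar.

Omar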